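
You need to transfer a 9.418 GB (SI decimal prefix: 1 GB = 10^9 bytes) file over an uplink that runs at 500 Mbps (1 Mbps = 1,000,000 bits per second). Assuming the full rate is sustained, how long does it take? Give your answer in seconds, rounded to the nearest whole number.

151 seconds

9.418 GB = 9,418,000,000 bytes = 75,344,000,000 bits
500 Mbps = 500,000,000 bits/s
time = 75,344,000,000 / 500,000,000 = 151 s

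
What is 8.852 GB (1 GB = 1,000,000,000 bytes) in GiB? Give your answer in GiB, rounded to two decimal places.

8.24 GiB

8.852 GB × 1,000,000,000 bytes/GB = 8,852,000,000 bytes
1 GiB = 2^30 bytes = 1,073,741,824 bytes
8,852,000,000 / 1,073,741,824 = 8.24 GiB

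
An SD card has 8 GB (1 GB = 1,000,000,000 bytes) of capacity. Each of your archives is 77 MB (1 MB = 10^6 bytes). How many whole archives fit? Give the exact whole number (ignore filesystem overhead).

103

Capacity: 8 GB = 8,000,000,000 bytes
Per item: 77 MB = 77,000,000 bytes
⌊8,000,000,000 / 77,000,000⌋ = 103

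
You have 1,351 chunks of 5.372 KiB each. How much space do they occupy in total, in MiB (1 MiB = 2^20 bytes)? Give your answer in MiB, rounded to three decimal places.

Total = 1,351 × 5.372 KiB = 7257.572 KiB
= 7257.572 × 1,024 bytes = 7,431,753.728 bytes
1 MiB = 1,048,576 bytes
7,431,753.728 / 1,048,576 = 7.087 MiB

7.087 MiB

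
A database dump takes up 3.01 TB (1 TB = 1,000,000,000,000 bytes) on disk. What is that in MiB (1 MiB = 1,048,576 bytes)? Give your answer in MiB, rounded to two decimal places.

2,870,559.69 MiB

3.01 TB = 3.01 × 10^12 bytes = 3,010,000,000,000 bytes
1 MiB = 2^20 bytes = 1,048,576 bytes
3,010,000,000,000 / 1,048,576 = 2,870,559.69 MiB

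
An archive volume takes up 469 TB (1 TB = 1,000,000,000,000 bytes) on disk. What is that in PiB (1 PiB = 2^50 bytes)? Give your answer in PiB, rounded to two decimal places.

0.42 PiB

469 TB = 469 × 10^12 bytes = 469,000,000,000,000 bytes
1 PiB = 2^50 bytes = 1,125,899,906,842,624 bytes
469,000,000,000,000 / 1,125,899,906,842,624 = 0.42 PiB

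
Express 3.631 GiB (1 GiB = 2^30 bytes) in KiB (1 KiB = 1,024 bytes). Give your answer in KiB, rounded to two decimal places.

3,807,379.46 KiB

3.631 GiB = 3.631 × 2^30 bytes = 3,898,756,562.944 bytes
1 KiB = 1,024 bytes
3,898,756,562.944 / 1,024 = 3,807,379.46 KiB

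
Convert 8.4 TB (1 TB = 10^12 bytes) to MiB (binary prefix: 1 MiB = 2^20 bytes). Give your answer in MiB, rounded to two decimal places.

8,010,864.26 MiB

8.4 TB = 8.4 × 10^12 bytes = 8,400,000,000,000 bytes
1 MiB = 1,048,576 bytes
8,400,000,000,000 / 1,048,576 = 8,010,864.26 MiB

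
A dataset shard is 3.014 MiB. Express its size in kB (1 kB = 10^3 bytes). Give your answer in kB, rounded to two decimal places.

3.014 MiB = 3.014 × 2^20 bytes = 3,160,408.064 bytes
1 kB = 1,000 bytes
3,160,408.064 / 1,000 = 3,160.41 kB

3,160.41 kB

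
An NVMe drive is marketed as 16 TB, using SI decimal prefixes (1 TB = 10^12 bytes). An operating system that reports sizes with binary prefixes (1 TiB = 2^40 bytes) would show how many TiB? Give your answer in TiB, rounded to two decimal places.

16 TB = 16 × 10^12 bytes = 16,000,000,000,000 bytes
1 TiB = 1,099,511,627,776 bytes
16,000,000,000,000 / 1,099,511,627,776 = 14.55 TiB

14.55 TiB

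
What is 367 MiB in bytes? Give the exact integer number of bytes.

367 × 1,048,576 = 384,827,392 bytes  (1 MiB = 2^20 bytes)

384,827,392 bytes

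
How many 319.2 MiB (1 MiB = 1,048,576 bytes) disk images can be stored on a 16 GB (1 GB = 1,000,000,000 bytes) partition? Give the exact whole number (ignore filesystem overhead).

Capacity: 16 GB = 16,000,000,000 bytes
Per item: 319.2 MiB = 334,705,459.2 bytes
⌊16,000,000,000 / 334,705,459.2⌋ = 47

47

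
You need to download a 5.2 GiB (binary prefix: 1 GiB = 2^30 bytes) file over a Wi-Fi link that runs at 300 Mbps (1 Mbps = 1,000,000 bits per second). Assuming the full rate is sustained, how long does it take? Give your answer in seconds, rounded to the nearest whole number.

5.2 GiB = 5,583,457,484.8 bytes = 44,667,659,878.4 bits
300 Mbps = 300,000,000 bits/s
time = 44,667,659,878.4 / 300,000,000 = 149 s

149 seconds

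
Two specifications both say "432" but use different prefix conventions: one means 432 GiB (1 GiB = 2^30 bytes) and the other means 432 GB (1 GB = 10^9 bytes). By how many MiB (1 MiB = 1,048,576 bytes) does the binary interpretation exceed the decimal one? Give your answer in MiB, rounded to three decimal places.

30,380.695 MiB

432 GiB = 432 × 1,073,741,824 = 463,856,467,968 bytes
432 GB = 432 × 1,000,000,000 = 432,000,000,000 bytes
difference = 31,856,467,968 bytes
31,856,467,968 / 1,048,576 = 30,380.695 MiB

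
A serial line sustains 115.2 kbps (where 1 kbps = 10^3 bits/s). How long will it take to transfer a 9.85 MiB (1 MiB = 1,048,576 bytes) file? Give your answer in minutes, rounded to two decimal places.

11.95 minutes

9.85 MiB = 10,328,473.6 bytes = 82,627,788.8 bits
115.2 kbps = 115,200 bits/s
time = 82,627,788.8 / 115,200 = 717.255 s
717.255 s / 60 = 11.95 minutes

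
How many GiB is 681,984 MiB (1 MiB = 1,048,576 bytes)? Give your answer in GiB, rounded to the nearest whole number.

681,984 MiB = 681,984 × 2^20 bytes = 715,112,054,784 bytes
1 GiB = 2^30 bytes = 1,073,741,824 bytes
715,112,054,784 / 1,073,741,824 = 666 GiB

666 GiB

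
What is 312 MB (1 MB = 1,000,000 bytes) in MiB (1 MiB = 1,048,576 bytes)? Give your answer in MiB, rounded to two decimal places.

312 MB × 1,000,000 bytes/MB = 312,000,000 bytes
1 MiB = 1,048,576 bytes
312,000,000 / 1,048,576 = 297.55 MiB

297.55 MiB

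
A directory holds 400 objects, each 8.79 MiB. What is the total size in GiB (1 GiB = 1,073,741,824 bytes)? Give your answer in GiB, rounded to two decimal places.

3.43 GiB

Total = 400 × 8.79 MiB = 3516 MiB
= 3516 × 1,048,576 bytes = 3,686,793,216 bytes
1 GiB = 1,073,741,824 bytes
3,686,793,216 / 1,073,741,824 = 3.43 GiB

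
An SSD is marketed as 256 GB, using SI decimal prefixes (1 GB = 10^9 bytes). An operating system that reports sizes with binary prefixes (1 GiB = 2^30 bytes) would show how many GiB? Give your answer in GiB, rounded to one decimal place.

238.4 GiB

256 GB = 256 × 10^9 bytes = 256,000,000,000 bytes
1 GiB = 2^30 bytes = 1,073,741,824 bytes
256,000,000,000 / 1,073,741,824 = 238.4 GiB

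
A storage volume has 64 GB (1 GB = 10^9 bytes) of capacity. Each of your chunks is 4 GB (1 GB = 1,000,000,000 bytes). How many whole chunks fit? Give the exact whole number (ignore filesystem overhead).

Capacity: 64 GB = 64,000,000,000 bytes
Per item: 4 GB = 4,000,000,000 bytes
⌊64,000,000,000 / 4,000,000,000⌋ = 16

16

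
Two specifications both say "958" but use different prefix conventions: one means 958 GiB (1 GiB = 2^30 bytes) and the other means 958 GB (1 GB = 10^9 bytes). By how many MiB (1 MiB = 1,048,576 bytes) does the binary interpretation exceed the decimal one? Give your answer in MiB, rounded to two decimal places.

958 GiB = 958 × 1,073,741,824 = 1,028,644,667,392 bytes
958 GB = 958 × 1,000,000,000 = 958,000,000,000 bytes
difference = 70,644,667,392 bytes
70,644,667,392 / 1,048,576 = 67,372.00 MiB

67,372.00 MiB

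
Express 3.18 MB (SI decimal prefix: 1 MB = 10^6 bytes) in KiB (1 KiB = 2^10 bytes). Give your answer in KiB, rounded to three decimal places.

3,105.469 KiB

3.18 MB × 1,000,000 bytes/MB = 3,180,000 bytes
1 KiB = 2^10 bytes = 1,024 bytes
3,180,000 / 1,024 = 3,105.469 KiB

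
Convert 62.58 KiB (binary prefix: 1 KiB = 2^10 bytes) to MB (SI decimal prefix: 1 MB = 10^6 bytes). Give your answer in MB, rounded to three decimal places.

62.58 KiB = 62.58 × 2^10 bytes = 64,081.92 bytes
1 MB = 10^6 bytes = 1,000,000 bytes
64,081.92 / 1,000,000 = 0.064 MB

0.064 MB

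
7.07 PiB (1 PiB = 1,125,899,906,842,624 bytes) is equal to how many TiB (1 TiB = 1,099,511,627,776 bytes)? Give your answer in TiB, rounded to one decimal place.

7,239.7 TiB

7.07 PiB = 7.07 × 2^50 bytes = 7,960,112,341,377,351.68 bytes
1 TiB = 2^40 bytes = 1,099,511,627,776 bytes
7,960,112,341,377,351.68 / 1,099,511,627,776 = 7,239.7 TiB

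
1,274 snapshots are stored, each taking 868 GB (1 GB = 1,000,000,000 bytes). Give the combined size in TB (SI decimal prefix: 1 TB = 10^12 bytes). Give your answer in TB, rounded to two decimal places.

Total = 1,274 × 868 GB = 1,105,832 GB
= 1,105,832 × 1,000,000,000 bytes = 1,105,832,000,000,000 bytes
1 TB = 1,000,000,000,000 bytes
1,105,832,000,000,000 / 1,000,000,000,000 = 1,105.83 TB

1,105.83 TB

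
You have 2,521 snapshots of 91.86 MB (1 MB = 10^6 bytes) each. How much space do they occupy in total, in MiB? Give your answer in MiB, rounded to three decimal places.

220,851.002 MiB

Total = 2,521 × 91.86 MB = 231579.06 MB
= 231579.06 × 1,000,000 bytes = 231,579,060,000 bytes
1 MiB = 1,048,576 bytes
231,579,060,000 / 1,048,576 = 220,851.002 MiB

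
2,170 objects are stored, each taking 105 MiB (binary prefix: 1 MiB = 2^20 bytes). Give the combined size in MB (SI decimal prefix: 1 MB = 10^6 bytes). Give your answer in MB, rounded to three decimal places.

238,918.042 MB

Total = 2,170 × 105 MiB = 227,850 MiB
= 227,850 × 1,048,576 bytes = 238,918,041,600 bytes
1 MB = 1,000,000 bytes
238,918,041,600 / 1,000,000 = 238,918.042 MB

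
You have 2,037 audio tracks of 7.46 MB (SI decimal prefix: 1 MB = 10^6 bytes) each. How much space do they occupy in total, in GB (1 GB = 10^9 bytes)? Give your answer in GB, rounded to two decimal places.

15.20 GB

Total = 2,037 × 7.46 MB = 15196.02 MB
= 15196.02 × 1,000,000 bytes = 15,196,020,000 bytes
1 GB = 1,000,000,000 bytes
15,196,020,000 / 1,000,000,000 = 15.20 GB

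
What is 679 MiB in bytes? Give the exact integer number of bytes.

679 × 1,048,576 = 711,983,104 bytes  (1 MiB = 2^20 bytes)

711,983,104 bytes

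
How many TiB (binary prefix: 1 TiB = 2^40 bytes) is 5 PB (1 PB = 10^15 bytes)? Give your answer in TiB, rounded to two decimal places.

4,547.47 TiB

5 PB = 5 × 10^15 bytes = 5,000,000,000,000,000 bytes
1 TiB = 1,099,511,627,776 bytes
5,000,000,000,000,000 / 1,099,511,627,776 = 4,547.47 TiB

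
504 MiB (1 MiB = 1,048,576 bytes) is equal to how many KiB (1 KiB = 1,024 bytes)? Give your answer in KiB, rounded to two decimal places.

516,096.00 KiB

504 MiB × 1,048,576 bytes/MiB = 528,482,304 bytes
1 KiB = 2^10 bytes = 1,024 bytes
528,482,304 / 1,024 = 516,096.00 KiB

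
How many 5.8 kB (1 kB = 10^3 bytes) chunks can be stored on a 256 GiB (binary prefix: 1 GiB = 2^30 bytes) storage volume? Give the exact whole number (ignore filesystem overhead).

Capacity: 256 GiB = 274,877,906,944 bytes
Per item: 5.8 kB = 5,800 bytes
⌊274,877,906,944 / 5,800⌋ = 47,392,742

47,392,742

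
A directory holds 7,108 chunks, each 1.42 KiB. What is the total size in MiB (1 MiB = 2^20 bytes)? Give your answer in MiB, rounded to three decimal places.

Total = 7,108 × 1.42 KiB = 10093.36 KiB
= 10093.36 × 1,024 bytes = 10,335,600.64 bytes
1 MiB = 1,048,576 bytes
10,335,600.64 / 1,048,576 = 9.857 MiB

9.857 MiB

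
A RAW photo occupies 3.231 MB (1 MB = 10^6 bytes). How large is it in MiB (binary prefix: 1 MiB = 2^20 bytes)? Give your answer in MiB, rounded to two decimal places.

3.08 MiB

3.231 MB = 3.231 × 10^6 bytes = 3,231,000 bytes
1 MiB = 1,048,576 bytes
3,231,000 / 1,048,576 = 3.08 MiB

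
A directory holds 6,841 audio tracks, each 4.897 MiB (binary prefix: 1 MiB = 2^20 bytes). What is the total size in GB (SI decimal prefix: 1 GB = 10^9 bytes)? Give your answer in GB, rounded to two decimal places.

Total = 6,841 × 4.897 MiB = 33500.377 MiB
= 33500.377 × 1,048,576 bytes = 35,127,691,313.152 bytes
1 GB = 1,000,000,000 bytes
35,127,691,313.152 / 1,000,000,000 = 35.13 GB

35.13 GB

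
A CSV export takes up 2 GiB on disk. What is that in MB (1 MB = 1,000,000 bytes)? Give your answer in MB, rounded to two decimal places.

2,147.48 MB

2 GiB = 2 × 2^30 bytes = 2,147,483,648 bytes
1 MB = 10^6 bytes = 1,000,000 bytes
2,147,483,648 / 1,000,000 = 2,147.48 MB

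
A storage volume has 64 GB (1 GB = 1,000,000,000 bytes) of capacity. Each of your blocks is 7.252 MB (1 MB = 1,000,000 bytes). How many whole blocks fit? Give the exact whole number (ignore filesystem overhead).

Capacity: 64 GB = 64,000,000,000 bytes
Per item: 7.252 MB = 7,252,000 bytes
⌊64,000,000,000 / 7,252,000⌋ = 8,825

8,825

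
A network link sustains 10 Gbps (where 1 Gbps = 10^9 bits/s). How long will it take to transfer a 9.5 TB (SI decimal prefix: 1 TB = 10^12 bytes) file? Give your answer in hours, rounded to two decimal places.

2.11 hours

9.5 TB = 9,500,000,000,000 bytes = 76,000,000,000,000 bits
10 Gbps = 10,000,000,000 bits/s
time = 76,000,000,000,000 / 10,000,000,000 = 7,600.0000 s
7,600.0000 s / 3600 = 2.11 hours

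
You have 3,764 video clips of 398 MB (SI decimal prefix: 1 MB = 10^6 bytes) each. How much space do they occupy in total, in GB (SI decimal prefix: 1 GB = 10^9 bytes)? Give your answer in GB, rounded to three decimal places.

1,498.072 GB

Total = 3,764 × 398 MB = 1,498,072 MB
= 1,498,072 × 1,000,000 bytes = 1,498,072,000,000 bytes
1 GB = 1,000,000,000 bytes
1,498,072,000,000 / 1,000,000,000 = 1,498.072 GB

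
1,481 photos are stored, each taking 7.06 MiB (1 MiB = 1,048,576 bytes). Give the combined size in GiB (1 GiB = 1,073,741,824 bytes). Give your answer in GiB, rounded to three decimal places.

Total = 1,481 × 7.06 MiB = 10455.86 MiB
= 10455.86 × 1,048,576 bytes = 10,963,763,855.36 bytes
1 GiB = 1,073,741,824 bytes
10,963,763,855.36 / 1,073,741,824 = 10.211 GiB

10.211 GiB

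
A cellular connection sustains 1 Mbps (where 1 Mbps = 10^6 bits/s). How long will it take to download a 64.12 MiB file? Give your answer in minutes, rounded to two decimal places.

8.96 minutes

64.12 MiB = 67,234,693.12 bytes = 537,877,544.96 bits
1 Mbps = 1,000,000 bits/s
time = 537,877,544.96 / 1,000,000 = 537.878 s
537.878 s / 60 = 8.96 minutes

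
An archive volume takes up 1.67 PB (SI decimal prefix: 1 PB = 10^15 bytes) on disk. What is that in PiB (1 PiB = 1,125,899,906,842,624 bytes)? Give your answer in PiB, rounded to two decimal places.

1.67 PB × 1,000,000,000,000,000 bytes/PB = 1,670,000,000,000,000 bytes
1 PiB = 2^50 bytes = 1,125,899,906,842,624 bytes
1,670,000,000,000,000 / 1,125,899,906,842,624 = 1.48 PiB

1.48 PiB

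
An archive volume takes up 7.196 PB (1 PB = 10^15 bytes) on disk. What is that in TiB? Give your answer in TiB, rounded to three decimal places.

7.196 PB = 7.196 × 10^15 bytes = 7,196,000,000,000,000 bytes
1 TiB = 1,099,511,627,776 bytes
7,196,000,000,000,000 / 1,099,511,627,776 = 6,544.724 TiB

6,544.724 TiB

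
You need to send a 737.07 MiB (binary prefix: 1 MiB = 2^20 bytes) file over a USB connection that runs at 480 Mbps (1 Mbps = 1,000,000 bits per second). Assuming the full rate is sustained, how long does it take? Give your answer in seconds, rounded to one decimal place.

737.07 MiB = 772,873,912.32 bytes = 6,182,991,298.56 bits
480 Mbps = 480,000,000 bits/s
time = 6,182,991,298.56 / 480,000,000 = 12.9 s

12.9 seconds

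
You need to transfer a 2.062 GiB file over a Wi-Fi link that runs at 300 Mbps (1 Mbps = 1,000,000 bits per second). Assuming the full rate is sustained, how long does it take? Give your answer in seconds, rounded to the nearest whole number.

59 seconds

2.062 GiB = 2,214,055,641.088 bytes = 17,712,445,128.704 bits
300 Mbps = 300,000,000 bits/s
time = 17,712,445,128.704 / 300,000,000 = 59 s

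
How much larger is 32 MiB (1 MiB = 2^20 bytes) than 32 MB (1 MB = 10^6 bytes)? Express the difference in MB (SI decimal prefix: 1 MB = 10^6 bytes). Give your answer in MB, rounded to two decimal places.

32 MiB = 32 × 1,048,576 = 33,554,432 bytes
32 MB = 32 × 1,000,000 = 32,000,000 bytes
difference = 1,554,432 bytes
1,554,432 / 1,000,000 = 1.55 MB

1.55 MB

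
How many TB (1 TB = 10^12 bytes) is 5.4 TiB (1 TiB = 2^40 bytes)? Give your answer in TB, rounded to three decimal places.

5.4 TiB × 1,099,511,627,776 bytes/TiB = 5,937,362,789,990.4 bytes
1 TB = 10^12 bytes = 1,000,000,000,000 bytes
5,937,362,789,990.4 / 1,000,000,000,000 = 5.937 TB

5.937 TB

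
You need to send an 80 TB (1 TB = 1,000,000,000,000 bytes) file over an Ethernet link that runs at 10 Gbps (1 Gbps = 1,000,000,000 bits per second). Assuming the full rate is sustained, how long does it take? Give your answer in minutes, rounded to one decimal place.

80 TB = 80,000,000,000,000 bytes = 640,000,000,000,000 bits
10 Gbps = 10,000,000,000 bits/s
time = 640,000,000,000,000 / 10,000,000,000 = 64,000.00 s
64,000.00 s / 60 = 1,066.7 minutes

1,066.7 minutes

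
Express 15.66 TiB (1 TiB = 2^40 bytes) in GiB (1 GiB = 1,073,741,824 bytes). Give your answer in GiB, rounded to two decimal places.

16,035.84 GiB

15.66 TiB × 1,099,511,627,776 bytes/TiB = 17,218,352,090,972.16 bytes
1 GiB = 2^30 bytes = 1,073,741,824 bytes
17,218,352,090,972.16 / 1,073,741,824 = 16,035.84 GiB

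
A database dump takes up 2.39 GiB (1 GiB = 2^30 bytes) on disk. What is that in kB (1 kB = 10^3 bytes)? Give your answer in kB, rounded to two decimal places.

2,566,242.96 kB

2.39 GiB × 1,073,741,824 bytes/GiB = 2,566,242,959.36 bytes
1 kB = 1,000 bytes
2,566,242,959.36 / 1,000 = 2,566,242.96 kB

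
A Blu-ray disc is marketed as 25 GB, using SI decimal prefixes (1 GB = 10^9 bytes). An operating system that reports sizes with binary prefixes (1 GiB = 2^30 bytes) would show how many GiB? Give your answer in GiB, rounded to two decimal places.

23.28 GiB

25 GB × 1,000,000,000 bytes/GB = 25,000,000,000 bytes
1 GiB = 2^30 bytes = 1,073,741,824 bytes
25,000,000,000 / 1,073,741,824 = 23.28 GiB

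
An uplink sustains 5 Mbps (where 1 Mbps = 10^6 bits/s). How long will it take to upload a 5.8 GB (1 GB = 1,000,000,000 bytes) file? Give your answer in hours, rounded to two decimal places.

2.58 hours

5.8 GB = 5,800,000,000 bytes = 46,400,000,000 bits
5 Mbps = 5,000,000 bits/s
time = 46,400,000,000 / 5,000,000 = 9,280.0000 s
9,280.0000 s / 3600 = 2.58 hours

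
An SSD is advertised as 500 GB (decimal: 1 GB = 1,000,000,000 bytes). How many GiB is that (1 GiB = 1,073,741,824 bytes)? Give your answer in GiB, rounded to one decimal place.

465.7 GiB

500 GB = 500 × 10^9 bytes = 500,000,000,000 bytes
1 GiB = 1,073,741,824 bytes
500,000,000,000 / 1,073,741,824 = 465.7 GiB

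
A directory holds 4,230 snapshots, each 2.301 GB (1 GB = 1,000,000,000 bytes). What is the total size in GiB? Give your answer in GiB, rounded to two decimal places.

9,064.78 GiB

Total = 4,230 × 2.301 GB = 9733.23 GB
= 9733.23 × 1,000,000,000 bytes = 9,733,230,000,000 bytes
1 GiB = 1,073,741,824 bytes
9,733,230,000,000 / 1,073,741,824 = 9,064.78 GiB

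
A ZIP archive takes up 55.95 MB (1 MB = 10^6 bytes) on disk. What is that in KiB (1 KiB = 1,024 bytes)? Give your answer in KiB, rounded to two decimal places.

55.95 MB = 55.95 × 10^6 bytes = 55,950,000 bytes
1 KiB = 2^10 bytes = 1,024 bytes
55,950,000 / 1,024 = 54,638.67 KiB

54,638.67 KiB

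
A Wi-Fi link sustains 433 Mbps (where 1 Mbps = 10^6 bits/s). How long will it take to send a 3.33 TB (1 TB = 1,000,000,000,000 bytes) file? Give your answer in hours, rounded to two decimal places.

17.09 hours

3.33 TB = 3,330,000,000,000 bytes = 26,640,000,000,000 bits
433 Mbps = 433,000,000 bits/s
time = 26,640,000,000,000 / 433,000,000 = 61,524.2494 s
61,524.2494 s / 3600 = 17.09 hours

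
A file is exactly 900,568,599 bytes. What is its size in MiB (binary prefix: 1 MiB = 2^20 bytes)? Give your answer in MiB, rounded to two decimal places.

900,568,599 bytes given.
1 MiB = 1,048,576 bytes
900,568,599 / 1,048,576 = 858.85 MiB

858.85 MiB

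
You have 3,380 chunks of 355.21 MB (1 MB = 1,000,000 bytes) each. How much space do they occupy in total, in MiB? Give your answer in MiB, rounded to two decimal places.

1,144,990.73 MiB

Total = 3,380 × 355.21 MB = 1200609.8 MB
= 1200609.8 × 1,000,000 bytes = 1,200,609,800,000 bytes
1 MiB = 1,048,576 bytes
1,200,609,800,000 / 1,048,576 = 1,144,990.73 MiB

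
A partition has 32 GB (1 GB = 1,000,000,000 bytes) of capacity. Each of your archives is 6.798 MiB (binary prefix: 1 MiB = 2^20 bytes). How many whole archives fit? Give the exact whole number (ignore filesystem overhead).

Capacity: 32 GB = 32,000,000,000 bytes
Per item: 6.798 MiB = 7,128,219.648 bytes
⌊32,000,000,000 / 7,128,219.648⌋ = 4,489

4,489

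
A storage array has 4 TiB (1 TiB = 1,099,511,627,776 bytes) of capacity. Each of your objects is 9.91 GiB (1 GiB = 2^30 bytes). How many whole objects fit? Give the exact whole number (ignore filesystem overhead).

Capacity: 4 TiB = 4,398,046,511,104 bytes
Per item: 9.91 GiB = 10,640,781,475.84 bytes
⌊4,398,046,511,104 / 10,640,781,475.84⌋ = 413

413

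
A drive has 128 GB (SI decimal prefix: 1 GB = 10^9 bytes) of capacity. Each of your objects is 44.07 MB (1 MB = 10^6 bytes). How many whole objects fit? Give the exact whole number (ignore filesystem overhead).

2,904

Capacity: 128 GB = 128,000,000,000 bytes
Per item: 44.07 MB = 44,070,000 bytes
⌊128,000,000,000 / 44,070,000⌋ = 2,904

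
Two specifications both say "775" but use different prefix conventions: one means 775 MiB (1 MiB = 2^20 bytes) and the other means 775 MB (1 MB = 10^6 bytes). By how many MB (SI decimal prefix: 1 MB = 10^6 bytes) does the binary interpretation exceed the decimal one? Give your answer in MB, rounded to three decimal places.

775 MiB = 775 × 1,048,576 = 812,646,400 bytes
775 MB = 775 × 1,000,000 = 775,000,000 bytes
difference = 37,646,400 bytes
37,646,400 / 1,000,000 = 37.646 MB

37.646 MB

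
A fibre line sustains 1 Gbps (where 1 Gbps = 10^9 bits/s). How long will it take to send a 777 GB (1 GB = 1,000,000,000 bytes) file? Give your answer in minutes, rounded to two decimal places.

103.60 minutes

777 GB = 777,000,000,000 bytes = 6,216,000,000,000 bits
1 Gbps = 1,000,000,000 bits/s
time = 6,216,000,000,000 / 1,000,000,000 = 6,216.000 s
6,216.000 s / 60 = 103.60 minutes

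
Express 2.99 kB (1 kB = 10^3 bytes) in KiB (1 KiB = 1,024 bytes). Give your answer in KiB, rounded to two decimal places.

2.92 KiB

2.99 kB × 1,000 bytes/kB = 2,990 bytes
1 KiB = 2^10 bytes = 1,024 bytes
2,990 / 1,024 = 2.92 KiB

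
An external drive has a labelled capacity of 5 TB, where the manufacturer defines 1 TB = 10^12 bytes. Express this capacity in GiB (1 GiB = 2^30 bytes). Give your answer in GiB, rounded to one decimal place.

5 TB = 5 × 10^12 bytes = 5,000,000,000,000 bytes
1 GiB = 1,073,741,824 bytes
5,000,000,000,000 / 1,073,741,824 = 4,656.6 GiB

4,656.6 GiB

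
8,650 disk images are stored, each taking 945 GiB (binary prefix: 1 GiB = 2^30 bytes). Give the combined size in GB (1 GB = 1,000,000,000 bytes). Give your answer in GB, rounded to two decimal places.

8,777,034.10 GB

Total = 8,650 × 945 GiB = 8,174,250 GiB
= 8,174,250 × 1,073,741,824 bytes = 8,777,034,104,832,000 bytes
1 GB = 1,000,000,000 bytes
8,777,034,104,832,000 / 1,000,000,000 = 8,777,034.10 GB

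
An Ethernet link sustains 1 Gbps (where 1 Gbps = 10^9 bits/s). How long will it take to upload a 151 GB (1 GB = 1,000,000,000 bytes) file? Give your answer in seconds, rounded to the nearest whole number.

1,208 seconds

151 GB = 151,000,000,000 bytes = 1,208,000,000,000 bits
1 Gbps = 1,000,000,000 bits/s
time = 1,208,000,000,000 / 1,000,000,000 = 1,208 s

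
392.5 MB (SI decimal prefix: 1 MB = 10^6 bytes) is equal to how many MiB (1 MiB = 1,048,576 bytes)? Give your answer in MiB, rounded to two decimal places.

392.5 MB × 1,000,000 bytes/MB = 392,500,000 bytes
1 MiB = 1,048,576 bytes
392,500,000 / 1,048,576 = 374.32 MiB

374.32 MiB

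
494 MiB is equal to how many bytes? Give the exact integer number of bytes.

517,996,544 bytes

494 × 1,048,576 = 517,996,544 bytes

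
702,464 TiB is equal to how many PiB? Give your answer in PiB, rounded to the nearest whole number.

702,464 TiB = 702,464 × 2^40 bytes = 772,367,336,094,040,064 bytes
1 PiB = 2^50 bytes = 1,125,899,906,842,624 bytes
772,367,336,094,040,064 / 1,125,899,906,842,624 = 686 PiB

686 PiB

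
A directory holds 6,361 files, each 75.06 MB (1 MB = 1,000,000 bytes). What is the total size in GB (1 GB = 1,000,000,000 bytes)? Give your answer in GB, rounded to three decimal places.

Total = 6,361 × 75.06 MB = 477456.66 MB
= 477456.66 × 1,000,000 bytes = 477,456,660,000 bytes
1 GB = 1,000,000,000 bytes
477,456,660,000 / 1,000,000,000 = 477.457 GB

477.457 GB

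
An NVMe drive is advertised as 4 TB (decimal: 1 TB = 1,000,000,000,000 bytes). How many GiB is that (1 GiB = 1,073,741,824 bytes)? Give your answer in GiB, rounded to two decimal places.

3,725.29 GiB

4 TB = 4 × 10^12 bytes = 4,000,000,000,000 bytes
1 GiB = 2^30 bytes = 1,073,741,824 bytes
4,000,000,000,000 / 1,073,741,824 = 3,725.29 GiB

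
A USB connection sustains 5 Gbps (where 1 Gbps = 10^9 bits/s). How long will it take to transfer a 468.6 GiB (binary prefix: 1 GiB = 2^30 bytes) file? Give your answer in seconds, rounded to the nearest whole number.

468.6 GiB = 503,155,418,726.4 bytes = 4,025,243,349,811.2 bits
5 Gbps = 5,000,000,000 bits/s
time = 4,025,243,349,811.2 / 5,000,000,000 = 805 s

805 seconds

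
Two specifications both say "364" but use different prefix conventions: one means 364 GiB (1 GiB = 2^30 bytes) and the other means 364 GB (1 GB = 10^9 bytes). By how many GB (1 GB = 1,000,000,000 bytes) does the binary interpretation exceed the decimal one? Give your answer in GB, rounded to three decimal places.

26.842 GB

364 GiB = 364 × 1,073,741,824 = 390,842,023,936 bytes
364 GB = 364 × 1,000,000,000 = 364,000,000,000 bytes
difference = 26,842,023,936 bytes
26,842,023,936 / 1,000,000,000 = 26.842 GB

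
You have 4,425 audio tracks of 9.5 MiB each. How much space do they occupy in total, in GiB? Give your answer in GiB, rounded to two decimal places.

Total = 4,425 × 9.5 MiB = 42037.5 MiB
= 42037.5 × 1,048,576 bytes = 44,079,513,600 bytes
1 GiB = 1,073,741,824 bytes
44,079,513,600 / 1,073,741,824 = 41.05 GiB

41.05 GiB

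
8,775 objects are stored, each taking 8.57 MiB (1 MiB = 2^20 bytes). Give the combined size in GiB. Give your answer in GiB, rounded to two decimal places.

Total = 8,775 × 8.57 MiB = 75201.75 MiB
= 75201.75 × 1,048,576 bytes = 78,854,750,208 bytes
1 GiB = 1,073,741,824 bytes
78,854,750,208 / 1,073,741,824 = 73.44 GiB

73.44 GiB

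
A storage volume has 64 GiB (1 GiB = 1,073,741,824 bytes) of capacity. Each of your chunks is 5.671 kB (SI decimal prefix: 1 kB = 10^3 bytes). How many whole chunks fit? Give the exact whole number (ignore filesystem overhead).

12,117,700

Capacity: 64 GiB = 68,719,476,736 bytes
Per item: 5.671 kB = 5,671 bytes
⌊68,719,476,736 / 5,671⌋ = 12,117,700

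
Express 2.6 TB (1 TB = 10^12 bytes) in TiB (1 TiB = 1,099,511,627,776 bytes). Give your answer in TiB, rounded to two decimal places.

2.6 TB = 2.6 × 10^12 bytes = 2,600,000,000,000 bytes
1 TiB = 1,099,511,627,776 bytes
2,600,000,000,000 / 1,099,511,627,776 = 2.36 TiB

2.36 TiB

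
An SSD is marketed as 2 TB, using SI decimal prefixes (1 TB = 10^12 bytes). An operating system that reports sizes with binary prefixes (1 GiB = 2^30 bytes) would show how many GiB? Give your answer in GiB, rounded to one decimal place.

2 TB = 2 × 10^12 bytes = 2,000,000,000,000 bytes
1 GiB = 2^30 bytes = 1,073,741,824 bytes
2,000,000,000,000 / 1,073,741,824 = 1,862.6 GiB

1,862.6 GiB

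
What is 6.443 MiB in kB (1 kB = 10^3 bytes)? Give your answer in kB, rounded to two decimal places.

6,755.98 kB

6.443 MiB × 1,048,576 bytes/MiB = 6,755,975.168 bytes
1 kB = 1,000 bytes
6,755,975.168 / 1,000 = 6,755.98 kB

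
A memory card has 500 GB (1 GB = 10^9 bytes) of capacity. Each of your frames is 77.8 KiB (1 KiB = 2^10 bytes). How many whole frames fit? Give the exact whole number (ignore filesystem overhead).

Capacity: 500 GB = 500,000,000,000 bytes
Per item: 77.8 KiB = 79,667.2 bytes
⌊500,000,000,000 / 79,667.2⌋ = 6,276,108

6,276,108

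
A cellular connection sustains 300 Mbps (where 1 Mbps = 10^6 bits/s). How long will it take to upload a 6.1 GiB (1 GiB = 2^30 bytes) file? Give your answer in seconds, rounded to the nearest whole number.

175 seconds

6.1 GiB = 6,549,825,126.4 bytes = 52,398,601,011.2 bits
300 Mbps = 300,000,000 bits/s
time = 52,398,601,011.2 / 300,000,000 = 175 s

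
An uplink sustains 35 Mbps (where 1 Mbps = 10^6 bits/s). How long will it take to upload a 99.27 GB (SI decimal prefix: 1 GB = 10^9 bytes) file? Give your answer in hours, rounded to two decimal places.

6.30 hours

99.27 GB = 99,270,000,000 bytes = 794,160,000,000 bits
35 Mbps = 35,000,000 bits/s
time = 794,160,000,000 / 35,000,000 = 22,690.2857 s
22,690.2857 s / 3600 = 6.30 hours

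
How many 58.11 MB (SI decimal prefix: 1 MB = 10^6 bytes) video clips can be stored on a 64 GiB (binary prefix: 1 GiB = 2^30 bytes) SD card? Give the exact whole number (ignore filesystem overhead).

1,182

Capacity: 64 GiB = 68,719,476,736 bytes
Per item: 58.11 MB = 58,110,000 bytes
⌊68,719,476,736 / 58,110,000⌋ = 1,182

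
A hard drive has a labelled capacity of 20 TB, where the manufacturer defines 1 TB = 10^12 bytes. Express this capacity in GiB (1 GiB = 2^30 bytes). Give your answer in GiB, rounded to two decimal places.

18,626.45 GiB

20 TB = 20 × 10^12 bytes = 20,000,000,000,000 bytes
1 GiB = 2^30 bytes = 1,073,741,824 bytes
20,000,000,000,000 / 1,073,741,824 = 18,626.45 GiB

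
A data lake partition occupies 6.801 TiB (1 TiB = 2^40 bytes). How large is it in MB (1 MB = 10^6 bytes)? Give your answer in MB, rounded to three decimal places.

6.801 TiB × 1,099,511,627,776 bytes/TiB = 7,477,778,580,504.576 bytes
1 MB = 10^6 bytes = 1,000,000 bytes
7,477,778,580,504.576 / 1,000,000 = 7,477,778.581 MB

7,477,778.581 MB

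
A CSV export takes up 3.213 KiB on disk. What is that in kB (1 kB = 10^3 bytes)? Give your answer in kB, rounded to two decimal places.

3.29 kB

3.213 KiB × 1,024 bytes/KiB = 3,290.112 bytes
1 kB = 1,000 bytes
3,290.112 / 1,000 = 3.29 kB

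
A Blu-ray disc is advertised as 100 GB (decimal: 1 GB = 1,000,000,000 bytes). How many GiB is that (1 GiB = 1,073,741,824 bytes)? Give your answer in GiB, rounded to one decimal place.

100 GB = 100 × 10^9 bytes = 100,000,000,000 bytes
1 GiB = 1,073,741,824 bytes
100,000,000,000 / 1,073,741,824 = 93.1 GiB

93.1 GiB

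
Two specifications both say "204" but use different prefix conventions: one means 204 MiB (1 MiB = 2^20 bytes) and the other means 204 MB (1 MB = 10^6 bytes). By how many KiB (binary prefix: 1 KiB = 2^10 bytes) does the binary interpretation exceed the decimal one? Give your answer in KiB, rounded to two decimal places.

204 MiB = 204 × 1,048,576 = 213,909,504 bytes
204 MB = 204 × 1,000,000 = 204,000,000 bytes
difference = 9,909,504 bytes
9,909,504 / 1,024 = 9,677.25 KiB

9,677.25 KiB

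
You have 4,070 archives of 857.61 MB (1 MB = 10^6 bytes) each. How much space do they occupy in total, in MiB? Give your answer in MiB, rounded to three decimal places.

3,328,774.166 MiB

Total = 4,070 × 857.61 MB = 3490472.7 MB
= 3490472.7 × 1,000,000 bytes = 3,490,472,700,000 bytes
1 MiB = 1,048,576 bytes
3,490,472,700,000 / 1,048,576 = 3,328,774.166 MiB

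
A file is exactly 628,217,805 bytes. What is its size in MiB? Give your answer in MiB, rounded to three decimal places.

628,217,805 bytes given.
1 MiB = 2^20 bytes = 1,048,576 bytes
628,217,805 / 1,048,576 = 599.115 MiB

599.115 MiB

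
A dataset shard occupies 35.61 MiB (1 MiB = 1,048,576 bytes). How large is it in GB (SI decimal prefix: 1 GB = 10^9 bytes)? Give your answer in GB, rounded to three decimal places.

0.037 GB

35.61 MiB = 35.61 × 2^20 bytes = 37,339,791.36 bytes
1 GB = 1,000,000,000 bytes
37,339,791.36 / 1,000,000,000 = 0.037 GB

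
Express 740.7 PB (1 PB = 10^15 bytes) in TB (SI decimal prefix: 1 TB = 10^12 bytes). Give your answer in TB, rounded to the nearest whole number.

740.7 PB × 1,000,000,000,000,000 bytes/PB = 740,700,000,000,000,000 bytes
1 TB = 10^12 bytes = 1,000,000,000,000 bytes
740,700,000,000,000,000 / 1,000,000,000,000 = 740,700 TB

740,700 TB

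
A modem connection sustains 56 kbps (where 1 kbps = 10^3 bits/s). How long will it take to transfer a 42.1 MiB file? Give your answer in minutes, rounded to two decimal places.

42.1 MiB = 44,145,049.6 bytes = 353,160,396.8 bits
56 kbps = 56,000 bits/s
time = 353,160,396.8 / 56,000 = 6,306.436 s
6,306.436 s / 60 = 105.11 minutes

105.11 minutes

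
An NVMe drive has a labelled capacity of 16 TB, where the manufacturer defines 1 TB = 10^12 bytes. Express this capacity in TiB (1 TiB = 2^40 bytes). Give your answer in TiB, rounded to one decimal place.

16 TB × 1,000,000,000,000 bytes/TB = 16,000,000,000,000 bytes
1 TiB = 1,099,511,627,776 bytes
16,000,000,000,000 / 1,099,511,627,776 = 14.6 TiB

14.6 TiB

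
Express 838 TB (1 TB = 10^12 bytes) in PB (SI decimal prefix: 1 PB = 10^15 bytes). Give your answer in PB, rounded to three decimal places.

0.838 PB

838 TB × 1,000,000,000,000 bytes/TB = 838,000,000,000,000 bytes
1 PB = 1,000,000,000,000,000 bytes
838,000,000,000,000 / 1,000,000,000,000,000 = 0.838 PB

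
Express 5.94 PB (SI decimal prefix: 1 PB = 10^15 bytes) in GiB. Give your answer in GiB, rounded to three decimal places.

5.94 PB × 1,000,000,000,000,000 bytes/PB = 5,940,000,000,000,000 bytes
1 GiB = 1,073,741,824 bytes
5,940,000,000,000,000 / 1,073,741,824 = 5,532,056.093 GiB

5,532,056.093 GiB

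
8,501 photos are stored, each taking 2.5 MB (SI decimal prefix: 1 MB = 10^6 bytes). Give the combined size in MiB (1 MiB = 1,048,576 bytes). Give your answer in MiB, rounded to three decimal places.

20,267.963 MiB

Total = 8,501 × 2.5 MB = 21252.5 MB
= 21252.5 × 1,000,000 bytes = 21,252,500,000 bytes
1 MiB = 1,048,576 bytes
21,252,500,000 / 1,048,576 = 20,267.963 MiB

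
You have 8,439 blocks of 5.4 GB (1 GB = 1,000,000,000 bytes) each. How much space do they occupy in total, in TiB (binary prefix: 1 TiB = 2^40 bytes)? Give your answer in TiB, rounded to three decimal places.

Total = 8,439 × 5.4 GB = 45570.6 GB
= 45570.6 × 1,000,000,000 bytes = 45,570,600,000,000 bytes
1 TiB = 1,099,511,627,776 bytes
45,570,600,000,000 / 1,099,511,627,776 = 41.446 TiB

41.446 TiB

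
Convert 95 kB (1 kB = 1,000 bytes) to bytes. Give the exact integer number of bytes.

95 × 1,000 = 95,000 bytes  (1 kB = 10^3 bytes)

95,000 bytes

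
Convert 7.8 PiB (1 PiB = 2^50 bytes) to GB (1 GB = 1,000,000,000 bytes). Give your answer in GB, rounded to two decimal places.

7.8 PiB = 7.8 × 2^50 bytes = 8,782,019,273,372,467.2 bytes
1 GB = 1,000,000,000 bytes
8,782,019,273,372,467.2 / 1,000,000,000 = 8,782,019.27 GB

8,782,019.27 GB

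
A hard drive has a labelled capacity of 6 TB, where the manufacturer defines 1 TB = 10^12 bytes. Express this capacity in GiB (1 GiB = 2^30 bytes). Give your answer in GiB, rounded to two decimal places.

6 TB × 1,000,000,000,000 bytes/TB = 6,000,000,000,000 bytes
1 GiB = 2^30 bytes = 1,073,741,824 bytes
6,000,000,000,000 / 1,073,741,824 = 5,587.94 GiB

5,587.94 GiB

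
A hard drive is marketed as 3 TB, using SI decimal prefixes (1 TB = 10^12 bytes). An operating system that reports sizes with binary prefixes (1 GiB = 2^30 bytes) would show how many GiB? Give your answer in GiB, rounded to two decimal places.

2,793.97 GiB

3 TB × 1,000,000,000,000 bytes/TB = 3,000,000,000,000 bytes
1 GiB = 2^30 bytes = 1,073,741,824 bytes
3,000,000,000,000 / 1,073,741,824 = 2,793.97 GiB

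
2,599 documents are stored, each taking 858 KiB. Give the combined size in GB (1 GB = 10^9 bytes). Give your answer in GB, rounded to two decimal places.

2.28 GB

Total = 2,599 × 858 KiB = 2,229,942 KiB
= 2,229,942 × 1,024 bytes = 2,283,460,608 bytes
1 GB = 1,000,000,000 bytes
2,283,460,608 / 1,000,000,000 = 2.28 GB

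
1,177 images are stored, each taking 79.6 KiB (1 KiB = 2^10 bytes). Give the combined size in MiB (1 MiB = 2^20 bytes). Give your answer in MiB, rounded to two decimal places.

91.49 MiB

Total = 1,177 × 79.6 KiB = 93689.2 KiB
= 93689.2 × 1,024 bytes = 95,937,740.8 bytes
1 MiB = 1,048,576 bytes
95,937,740.8 / 1,048,576 = 91.49 MiB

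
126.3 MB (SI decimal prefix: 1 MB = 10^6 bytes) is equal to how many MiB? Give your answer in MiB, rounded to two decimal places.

120.45 MiB

126.3 MB × 1,000,000 bytes/MB = 126,300,000 bytes
1 MiB = 1,048,576 bytes
126,300,000 / 1,048,576 = 120.45 MiB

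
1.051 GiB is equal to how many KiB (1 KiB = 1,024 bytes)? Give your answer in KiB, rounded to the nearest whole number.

1.051 GiB × 1,073,741,824 bytes/GiB = 1,128,502,657.024 bytes
1 KiB = 1,024 bytes
1,128,502,657.024 / 1,024 = 1,102,053 KiB

1,102,053 KiB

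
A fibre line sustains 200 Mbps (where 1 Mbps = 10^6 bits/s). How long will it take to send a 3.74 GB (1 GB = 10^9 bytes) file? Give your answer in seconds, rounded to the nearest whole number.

3.74 GB = 3,740,000,000 bytes = 29,920,000,000 bits
200 Mbps = 200,000,000 bits/s
time = 29,920,000,000 / 200,000,000 = 150 s

150 seconds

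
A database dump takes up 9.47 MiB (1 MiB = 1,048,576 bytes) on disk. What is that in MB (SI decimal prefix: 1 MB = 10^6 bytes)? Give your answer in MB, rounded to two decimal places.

9.47 MiB × 1,048,576 bytes/MiB = 9,930,014.72 bytes
1 MB = 1,000,000 bytes
9,930,014.72 / 1,000,000 = 9.93 MB

9.93 MB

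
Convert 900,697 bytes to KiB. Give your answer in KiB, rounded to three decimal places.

900,697 bytes given.
1 KiB = 2^10 bytes = 1,024 bytes
900,697 / 1,024 = 879.587 KiB

879.587 KiB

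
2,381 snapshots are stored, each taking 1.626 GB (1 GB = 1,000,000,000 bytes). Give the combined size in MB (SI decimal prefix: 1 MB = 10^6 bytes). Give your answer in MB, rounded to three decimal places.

Total = 2,381 × 1.626 GB = 3871.506 GB
= 3871.506 × 1,000,000,000 bytes = 3,871,506,000,000 bytes
1 MB = 1,000,000 bytes
3,871,506,000,000 / 1,000,000 = 3,871,506.000 MB

3,871,506.000 MB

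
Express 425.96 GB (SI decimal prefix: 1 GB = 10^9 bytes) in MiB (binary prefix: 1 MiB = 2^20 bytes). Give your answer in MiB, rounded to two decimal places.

406,227.11 MiB

425.96 GB = 425.96 × 10^9 bytes = 425,960,000,000 bytes
1 MiB = 2^20 bytes = 1,048,576 bytes
425,960,000,000 / 1,048,576 = 406,227.11 MiB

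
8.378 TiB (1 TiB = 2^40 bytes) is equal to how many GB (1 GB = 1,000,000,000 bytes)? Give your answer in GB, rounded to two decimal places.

8.378 TiB × 1,099,511,627,776 bytes/TiB = 9,211,708,417,507.328 bytes
1 GB = 1,000,000,000 bytes
9,211,708,417,507.328 / 1,000,000,000 = 9,211.71 GB

9,211.71 GB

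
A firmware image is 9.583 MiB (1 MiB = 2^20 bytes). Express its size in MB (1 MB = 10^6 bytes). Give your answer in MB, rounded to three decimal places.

9.583 MiB = 9.583 × 2^20 bytes = 10,048,503.808 bytes
1 MB = 10^6 bytes = 1,000,000 bytes
10,048,503.808 / 1,000,000 = 10.049 MB

10.049 MB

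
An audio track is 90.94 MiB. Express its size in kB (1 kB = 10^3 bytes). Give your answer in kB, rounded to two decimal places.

95,357.50 kB

90.94 MiB = 90.94 × 2^20 bytes = 95,357,501.44 bytes
1 kB = 1,000 bytes
95,357,501.44 / 1,000 = 95,357.50 kB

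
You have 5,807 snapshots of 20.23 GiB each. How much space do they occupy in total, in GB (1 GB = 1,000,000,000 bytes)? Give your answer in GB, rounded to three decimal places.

Total = 5,807 × 20.23 GiB = 117475.61 GiB
= 117475.61 × 1,073,741,824 bytes = 126,138,475,756,912.64 bytes
1 GB = 1,000,000,000 bytes
126,138,475,756,912.64 / 1,000,000,000 = 126,138.476 GB

126,138.476 GB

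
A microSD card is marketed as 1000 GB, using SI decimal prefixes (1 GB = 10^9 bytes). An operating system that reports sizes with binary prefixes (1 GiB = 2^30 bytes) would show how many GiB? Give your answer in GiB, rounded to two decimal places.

1000 GB = 1000 × 10^9 bytes = 1,000,000,000,000 bytes
1 GiB = 1,073,741,824 bytes
1,000,000,000,000 / 1,073,741,824 = 931.32 GiB

931.32 GiB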